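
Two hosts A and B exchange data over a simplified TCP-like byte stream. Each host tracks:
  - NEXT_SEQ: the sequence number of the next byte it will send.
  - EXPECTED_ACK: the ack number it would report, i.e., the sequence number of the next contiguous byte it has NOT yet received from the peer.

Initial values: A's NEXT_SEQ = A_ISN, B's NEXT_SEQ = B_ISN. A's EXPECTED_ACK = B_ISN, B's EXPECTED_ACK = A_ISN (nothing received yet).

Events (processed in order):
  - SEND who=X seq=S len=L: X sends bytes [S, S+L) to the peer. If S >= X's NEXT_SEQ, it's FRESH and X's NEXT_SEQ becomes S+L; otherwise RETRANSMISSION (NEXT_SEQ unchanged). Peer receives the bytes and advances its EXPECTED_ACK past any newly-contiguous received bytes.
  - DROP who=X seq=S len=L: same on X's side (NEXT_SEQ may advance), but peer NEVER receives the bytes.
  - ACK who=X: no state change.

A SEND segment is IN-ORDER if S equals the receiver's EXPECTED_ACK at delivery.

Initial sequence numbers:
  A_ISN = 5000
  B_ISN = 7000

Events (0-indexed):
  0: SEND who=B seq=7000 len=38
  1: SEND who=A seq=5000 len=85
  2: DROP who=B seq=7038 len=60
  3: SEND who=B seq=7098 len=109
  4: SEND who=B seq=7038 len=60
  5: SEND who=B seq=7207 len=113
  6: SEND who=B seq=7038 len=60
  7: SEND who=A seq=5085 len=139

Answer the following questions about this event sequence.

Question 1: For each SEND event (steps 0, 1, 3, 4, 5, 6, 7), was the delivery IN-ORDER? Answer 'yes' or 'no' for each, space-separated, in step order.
Answer: yes yes no yes yes no yes

Derivation:
Step 0: SEND seq=7000 -> in-order
Step 1: SEND seq=5000 -> in-order
Step 3: SEND seq=7098 -> out-of-order
Step 4: SEND seq=7038 -> in-order
Step 5: SEND seq=7207 -> in-order
Step 6: SEND seq=7038 -> out-of-order
Step 7: SEND seq=5085 -> in-order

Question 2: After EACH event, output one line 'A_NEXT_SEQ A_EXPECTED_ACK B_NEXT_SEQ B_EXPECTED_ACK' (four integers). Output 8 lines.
5000 7038 7038 5000
5085 7038 7038 5085
5085 7038 7098 5085
5085 7038 7207 5085
5085 7207 7207 5085
5085 7320 7320 5085
5085 7320 7320 5085
5224 7320 7320 5224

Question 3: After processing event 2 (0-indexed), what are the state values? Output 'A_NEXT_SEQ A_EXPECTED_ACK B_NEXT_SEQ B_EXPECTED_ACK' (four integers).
After event 0: A_seq=5000 A_ack=7038 B_seq=7038 B_ack=5000
After event 1: A_seq=5085 A_ack=7038 B_seq=7038 B_ack=5085
After event 2: A_seq=5085 A_ack=7038 B_seq=7098 B_ack=5085

5085 7038 7098 5085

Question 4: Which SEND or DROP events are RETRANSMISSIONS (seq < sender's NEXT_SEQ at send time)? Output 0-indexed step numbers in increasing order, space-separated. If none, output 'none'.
Step 0: SEND seq=7000 -> fresh
Step 1: SEND seq=5000 -> fresh
Step 2: DROP seq=7038 -> fresh
Step 3: SEND seq=7098 -> fresh
Step 4: SEND seq=7038 -> retransmit
Step 5: SEND seq=7207 -> fresh
Step 6: SEND seq=7038 -> retransmit
Step 7: SEND seq=5085 -> fresh

Answer: 4 6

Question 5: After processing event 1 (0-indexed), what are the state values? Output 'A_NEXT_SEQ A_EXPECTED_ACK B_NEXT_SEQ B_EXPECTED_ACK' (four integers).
After event 0: A_seq=5000 A_ack=7038 B_seq=7038 B_ack=5000
After event 1: A_seq=5085 A_ack=7038 B_seq=7038 B_ack=5085

5085 7038 7038 5085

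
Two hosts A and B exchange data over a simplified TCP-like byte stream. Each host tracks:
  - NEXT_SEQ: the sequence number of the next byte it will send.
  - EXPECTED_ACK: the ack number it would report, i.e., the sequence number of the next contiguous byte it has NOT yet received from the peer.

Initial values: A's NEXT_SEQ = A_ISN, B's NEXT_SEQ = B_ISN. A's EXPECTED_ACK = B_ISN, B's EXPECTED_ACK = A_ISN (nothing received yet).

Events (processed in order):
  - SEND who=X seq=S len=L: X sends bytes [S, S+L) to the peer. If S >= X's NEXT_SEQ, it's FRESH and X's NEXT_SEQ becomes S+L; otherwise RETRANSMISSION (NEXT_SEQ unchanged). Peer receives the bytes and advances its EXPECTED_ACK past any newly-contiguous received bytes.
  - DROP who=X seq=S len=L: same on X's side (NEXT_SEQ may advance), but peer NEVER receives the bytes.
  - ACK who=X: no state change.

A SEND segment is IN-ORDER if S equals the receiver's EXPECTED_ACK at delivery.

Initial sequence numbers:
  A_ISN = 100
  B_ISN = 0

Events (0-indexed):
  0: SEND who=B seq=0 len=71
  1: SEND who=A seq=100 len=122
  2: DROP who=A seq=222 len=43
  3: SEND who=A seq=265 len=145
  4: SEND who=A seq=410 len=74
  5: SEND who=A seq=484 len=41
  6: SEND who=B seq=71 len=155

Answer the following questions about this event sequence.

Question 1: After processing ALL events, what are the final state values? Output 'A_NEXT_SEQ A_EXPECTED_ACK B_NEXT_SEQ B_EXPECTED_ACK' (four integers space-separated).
After event 0: A_seq=100 A_ack=71 B_seq=71 B_ack=100
After event 1: A_seq=222 A_ack=71 B_seq=71 B_ack=222
After event 2: A_seq=265 A_ack=71 B_seq=71 B_ack=222
After event 3: A_seq=410 A_ack=71 B_seq=71 B_ack=222
After event 4: A_seq=484 A_ack=71 B_seq=71 B_ack=222
After event 5: A_seq=525 A_ack=71 B_seq=71 B_ack=222
After event 6: A_seq=525 A_ack=226 B_seq=226 B_ack=222

Answer: 525 226 226 222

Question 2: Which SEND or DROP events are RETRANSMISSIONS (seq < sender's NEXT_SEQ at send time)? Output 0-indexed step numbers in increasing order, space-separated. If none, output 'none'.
Answer: none

Derivation:
Step 0: SEND seq=0 -> fresh
Step 1: SEND seq=100 -> fresh
Step 2: DROP seq=222 -> fresh
Step 3: SEND seq=265 -> fresh
Step 4: SEND seq=410 -> fresh
Step 5: SEND seq=484 -> fresh
Step 6: SEND seq=71 -> fresh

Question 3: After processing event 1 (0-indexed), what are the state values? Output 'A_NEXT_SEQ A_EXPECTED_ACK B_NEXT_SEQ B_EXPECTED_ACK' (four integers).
After event 0: A_seq=100 A_ack=71 B_seq=71 B_ack=100
After event 1: A_seq=222 A_ack=71 B_seq=71 B_ack=222

222 71 71 222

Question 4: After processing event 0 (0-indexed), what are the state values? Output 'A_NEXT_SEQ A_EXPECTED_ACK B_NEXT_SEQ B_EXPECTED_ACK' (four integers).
After event 0: A_seq=100 A_ack=71 B_seq=71 B_ack=100

100 71 71 100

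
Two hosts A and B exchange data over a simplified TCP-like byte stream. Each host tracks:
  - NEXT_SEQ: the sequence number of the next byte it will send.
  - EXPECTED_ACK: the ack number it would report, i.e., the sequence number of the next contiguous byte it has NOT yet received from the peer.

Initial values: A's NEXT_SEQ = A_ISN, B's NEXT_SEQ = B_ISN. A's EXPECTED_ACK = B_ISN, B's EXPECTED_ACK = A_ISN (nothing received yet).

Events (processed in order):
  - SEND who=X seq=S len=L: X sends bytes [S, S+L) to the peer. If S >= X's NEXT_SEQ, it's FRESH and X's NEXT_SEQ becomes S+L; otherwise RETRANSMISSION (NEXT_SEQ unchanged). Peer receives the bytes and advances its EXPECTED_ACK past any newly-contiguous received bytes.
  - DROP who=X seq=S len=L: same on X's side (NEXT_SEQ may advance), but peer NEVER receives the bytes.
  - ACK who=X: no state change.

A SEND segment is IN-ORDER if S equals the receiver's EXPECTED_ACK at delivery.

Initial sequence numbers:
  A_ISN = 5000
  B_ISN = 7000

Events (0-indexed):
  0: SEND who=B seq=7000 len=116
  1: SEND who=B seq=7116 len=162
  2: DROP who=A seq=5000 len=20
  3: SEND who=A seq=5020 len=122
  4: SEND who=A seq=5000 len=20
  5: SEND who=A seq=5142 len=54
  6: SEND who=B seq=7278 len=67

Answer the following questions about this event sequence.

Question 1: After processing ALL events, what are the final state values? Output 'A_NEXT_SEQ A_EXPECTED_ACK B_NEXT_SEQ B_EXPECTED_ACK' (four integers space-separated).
After event 0: A_seq=5000 A_ack=7116 B_seq=7116 B_ack=5000
After event 1: A_seq=5000 A_ack=7278 B_seq=7278 B_ack=5000
After event 2: A_seq=5020 A_ack=7278 B_seq=7278 B_ack=5000
After event 3: A_seq=5142 A_ack=7278 B_seq=7278 B_ack=5000
After event 4: A_seq=5142 A_ack=7278 B_seq=7278 B_ack=5142
After event 5: A_seq=5196 A_ack=7278 B_seq=7278 B_ack=5196
After event 6: A_seq=5196 A_ack=7345 B_seq=7345 B_ack=5196

Answer: 5196 7345 7345 5196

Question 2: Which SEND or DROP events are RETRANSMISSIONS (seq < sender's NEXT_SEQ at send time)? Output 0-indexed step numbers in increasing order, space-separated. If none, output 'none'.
Answer: 4

Derivation:
Step 0: SEND seq=7000 -> fresh
Step 1: SEND seq=7116 -> fresh
Step 2: DROP seq=5000 -> fresh
Step 3: SEND seq=5020 -> fresh
Step 4: SEND seq=5000 -> retransmit
Step 5: SEND seq=5142 -> fresh
Step 6: SEND seq=7278 -> fresh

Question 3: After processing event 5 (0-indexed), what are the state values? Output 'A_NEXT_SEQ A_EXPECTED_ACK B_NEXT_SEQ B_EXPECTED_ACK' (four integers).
After event 0: A_seq=5000 A_ack=7116 B_seq=7116 B_ack=5000
After event 1: A_seq=5000 A_ack=7278 B_seq=7278 B_ack=5000
After event 2: A_seq=5020 A_ack=7278 B_seq=7278 B_ack=5000
After event 3: A_seq=5142 A_ack=7278 B_seq=7278 B_ack=5000
After event 4: A_seq=5142 A_ack=7278 B_seq=7278 B_ack=5142
After event 5: A_seq=5196 A_ack=7278 B_seq=7278 B_ack=5196

5196 7278 7278 5196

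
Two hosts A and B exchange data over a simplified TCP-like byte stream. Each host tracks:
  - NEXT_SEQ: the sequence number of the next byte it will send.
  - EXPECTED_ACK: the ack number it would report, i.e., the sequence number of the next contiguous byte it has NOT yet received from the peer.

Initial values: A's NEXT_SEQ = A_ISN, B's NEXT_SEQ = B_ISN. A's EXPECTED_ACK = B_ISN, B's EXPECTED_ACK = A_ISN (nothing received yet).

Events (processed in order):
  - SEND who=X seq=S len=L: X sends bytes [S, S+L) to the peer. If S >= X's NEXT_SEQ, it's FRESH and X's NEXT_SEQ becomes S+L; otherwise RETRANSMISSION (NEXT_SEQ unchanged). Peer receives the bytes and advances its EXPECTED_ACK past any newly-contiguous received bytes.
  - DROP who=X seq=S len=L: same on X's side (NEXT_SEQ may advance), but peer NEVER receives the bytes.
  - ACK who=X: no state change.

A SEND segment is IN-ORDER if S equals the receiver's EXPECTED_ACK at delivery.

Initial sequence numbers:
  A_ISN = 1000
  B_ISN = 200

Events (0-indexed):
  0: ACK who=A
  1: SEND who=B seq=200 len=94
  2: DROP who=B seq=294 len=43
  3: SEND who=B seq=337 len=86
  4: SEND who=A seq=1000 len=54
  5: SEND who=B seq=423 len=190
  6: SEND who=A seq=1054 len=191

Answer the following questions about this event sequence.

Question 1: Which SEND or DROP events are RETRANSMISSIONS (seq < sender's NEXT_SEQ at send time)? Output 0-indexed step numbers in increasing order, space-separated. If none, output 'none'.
Answer: none

Derivation:
Step 1: SEND seq=200 -> fresh
Step 2: DROP seq=294 -> fresh
Step 3: SEND seq=337 -> fresh
Step 4: SEND seq=1000 -> fresh
Step 5: SEND seq=423 -> fresh
Step 6: SEND seq=1054 -> fresh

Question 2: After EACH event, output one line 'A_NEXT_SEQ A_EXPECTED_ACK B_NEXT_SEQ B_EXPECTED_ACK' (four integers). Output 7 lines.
1000 200 200 1000
1000 294 294 1000
1000 294 337 1000
1000 294 423 1000
1054 294 423 1054
1054 294 613 1054
1245 294 613 1245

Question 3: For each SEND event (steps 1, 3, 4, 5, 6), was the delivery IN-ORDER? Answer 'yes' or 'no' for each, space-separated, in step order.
Step 1: SEND seq=200 -> in-order
Step 3: SEND seq=337 -> out-of-order
Step 4: SEND seq=1000 -> in-order
Step 5: SEND seq=423 -> out-of-order
Step 6: SEND seq=1054 -> in-order

Answer: yes no yes no yes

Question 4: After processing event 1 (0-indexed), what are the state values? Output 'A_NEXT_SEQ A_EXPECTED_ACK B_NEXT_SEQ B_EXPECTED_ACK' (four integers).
After event 0: A_seq=1000 A_ack=200 B_seq=200 B_ack=1000
After event 1: A_seq=1000 A_ack=294 B_seq=294 B_ack=1000

1000 294 294 1000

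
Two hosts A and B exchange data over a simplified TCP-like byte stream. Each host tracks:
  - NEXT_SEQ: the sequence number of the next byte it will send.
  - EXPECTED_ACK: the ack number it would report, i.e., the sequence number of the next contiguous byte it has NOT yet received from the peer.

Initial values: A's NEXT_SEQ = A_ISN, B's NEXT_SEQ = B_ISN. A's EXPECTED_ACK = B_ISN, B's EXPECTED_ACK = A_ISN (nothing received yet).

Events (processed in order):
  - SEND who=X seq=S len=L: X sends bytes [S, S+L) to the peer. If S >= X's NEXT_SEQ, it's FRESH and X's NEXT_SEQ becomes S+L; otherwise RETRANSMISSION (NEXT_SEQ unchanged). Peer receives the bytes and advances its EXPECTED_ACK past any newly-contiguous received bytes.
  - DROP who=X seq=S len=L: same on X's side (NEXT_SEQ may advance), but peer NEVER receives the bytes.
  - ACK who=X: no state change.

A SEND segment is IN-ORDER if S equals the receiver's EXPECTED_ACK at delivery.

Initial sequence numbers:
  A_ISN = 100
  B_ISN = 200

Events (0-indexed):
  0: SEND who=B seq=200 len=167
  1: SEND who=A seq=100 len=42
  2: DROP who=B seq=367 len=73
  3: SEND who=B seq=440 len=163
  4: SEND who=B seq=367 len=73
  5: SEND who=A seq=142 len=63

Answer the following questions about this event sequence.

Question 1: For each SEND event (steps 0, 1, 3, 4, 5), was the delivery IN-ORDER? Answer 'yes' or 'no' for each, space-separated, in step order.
Answer: yes yes no yes yes

Derivation:
Step 0: SEND seq=200 -> in-order
Step 1: SEND seq=100 -> in-order
Step 3: SEND seq=440 -> out-of-order
Step 4: SEND seq=367 -> in-order
Step 5: SEND seq=142 -> in-order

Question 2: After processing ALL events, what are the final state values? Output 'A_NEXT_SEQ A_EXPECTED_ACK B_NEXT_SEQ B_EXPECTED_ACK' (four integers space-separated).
Answer: 205 603 603 205

Derivation:
After event 0: A_seq=100 A_ack=367 B_seq=367 B_ack=100
After event 1: A_seq=142 A_ack=367 B_seq=367 B_ack=142
After event 2: A_seq=142 A_ack=367 B_seq=440 B_ack=142
After event 3: A_seq=142 A_ack=367 B_seq=603 B_ack=142
After event 4: A_seq=142 A_ack=603 B_seq=603 B_ack=142
After event 5: A_seq=205 A_ack=603 B_seq=603 B_ack=205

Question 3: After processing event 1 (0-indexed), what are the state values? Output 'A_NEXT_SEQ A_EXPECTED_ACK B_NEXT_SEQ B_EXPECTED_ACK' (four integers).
After event 0: A_seq=100 A_ack=367 B_seq=367 B_ack=100
After event 1: A_seq=142 A_ack=367 B_seq=367 B_ack=142

142 367 367 142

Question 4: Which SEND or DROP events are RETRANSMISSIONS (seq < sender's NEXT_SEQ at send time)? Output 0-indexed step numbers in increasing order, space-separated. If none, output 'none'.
Answer: 4

Derivation:
Step 0: SEND seq=200 -> fresh
Step 1: SEND seq=100 -> fresh
Step 2: DROP seq=367 -> fresh
Step 3: SEND seq=440 -> fresh
Step 4: SEND seq=367 -> retransmit
Step 5: SEND seq=142 -> fresh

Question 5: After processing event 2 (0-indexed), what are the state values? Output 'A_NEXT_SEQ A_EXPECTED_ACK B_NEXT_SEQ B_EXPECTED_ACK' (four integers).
After event 0: A_seq=100 A_ack=367 B_seq=367 B_ack=100
After event 1: A_seq=142 A_ack=367 B_seq=367 B_ack=142
After event 2: A_seq=142 A_ack=367 B_seq=440 B_ack=142

142 367 440 142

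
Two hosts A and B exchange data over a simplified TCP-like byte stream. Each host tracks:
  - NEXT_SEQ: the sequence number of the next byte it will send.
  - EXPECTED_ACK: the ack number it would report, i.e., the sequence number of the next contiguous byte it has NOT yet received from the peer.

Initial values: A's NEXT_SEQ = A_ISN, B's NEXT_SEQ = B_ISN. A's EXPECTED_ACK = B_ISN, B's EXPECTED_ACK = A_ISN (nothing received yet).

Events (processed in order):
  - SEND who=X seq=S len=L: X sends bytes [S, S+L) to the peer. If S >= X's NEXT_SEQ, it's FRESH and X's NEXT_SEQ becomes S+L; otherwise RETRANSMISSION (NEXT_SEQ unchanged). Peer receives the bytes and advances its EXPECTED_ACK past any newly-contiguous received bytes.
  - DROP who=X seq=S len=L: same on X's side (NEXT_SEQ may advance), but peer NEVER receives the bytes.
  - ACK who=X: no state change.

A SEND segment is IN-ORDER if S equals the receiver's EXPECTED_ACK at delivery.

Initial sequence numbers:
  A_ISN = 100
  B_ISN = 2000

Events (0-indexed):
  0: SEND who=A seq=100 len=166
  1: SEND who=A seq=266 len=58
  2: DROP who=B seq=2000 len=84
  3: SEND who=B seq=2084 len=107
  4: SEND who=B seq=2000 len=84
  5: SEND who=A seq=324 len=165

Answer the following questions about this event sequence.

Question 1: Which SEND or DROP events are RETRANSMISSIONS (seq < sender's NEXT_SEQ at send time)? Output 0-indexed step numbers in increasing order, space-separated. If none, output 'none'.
Step 0: SEND seq=100 -> fresh
Step 1: SEND seq=266 -> fresh
Step 2: DROP seq=2000 -> fresh
Step 3: SEND seq=2084 -> fresh
Step 4: SEND seq=2000 -> retransmit
Step 5: SEND seq=324 -> fresh

Answer: 4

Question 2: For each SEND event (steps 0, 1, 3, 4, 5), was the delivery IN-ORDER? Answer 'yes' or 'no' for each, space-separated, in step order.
Step 0: SEND seq=100 -> in-order
Step 1: SEND seq=266 -> in-order
Step 3: SEND seq=2084 -> out-of-order
Step 4: SEND seq=2000 -> in-order
Step 5: SEND seq=324 -> in-order

Answer: yes yes no yes yes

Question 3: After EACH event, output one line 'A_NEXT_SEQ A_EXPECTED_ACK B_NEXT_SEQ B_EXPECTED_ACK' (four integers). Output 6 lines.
266 2000 2000 266
324 2000 2000 324
324 2000 2084 324
324 2000 2191 324
324 2191 2191 324
489 2191 2191 489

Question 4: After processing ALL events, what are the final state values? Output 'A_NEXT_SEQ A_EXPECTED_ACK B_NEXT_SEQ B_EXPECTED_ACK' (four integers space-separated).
Answer: 489 2191 2191 489

Derivation:
After event 0: A_seq=266 A_ack=2000 B_seq=2000 B_ack=266
After event 1: A_seq=324 A_ack=2000 B_seq=2000 B_ack=324
After event 2: A_seq=324 A_ack=2000 B_seq=2084 B_ack=324
After event 3: A_seq=324 A_ack=2000 B_seq=2191 B_ack=324
After event 4: A_seq=324 A_ack=2191 B_seq=2191 B_ack=324
After event 5: A_seq=489 A_ack=2191 B_seq=2191 B_ack=489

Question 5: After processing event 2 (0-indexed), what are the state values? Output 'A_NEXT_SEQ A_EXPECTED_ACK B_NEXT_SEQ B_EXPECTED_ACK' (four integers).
After event 0: A_seq=266 A_ack=2000 B_seq=2000 B_ack=266
After event 1: A_seq=324 A_ack=2000 B_seq=2000 B_ack=324
After event 2: A_seq=324 A_ack=2000 B_seq=2084 B_ack=324

324 2000 2084 324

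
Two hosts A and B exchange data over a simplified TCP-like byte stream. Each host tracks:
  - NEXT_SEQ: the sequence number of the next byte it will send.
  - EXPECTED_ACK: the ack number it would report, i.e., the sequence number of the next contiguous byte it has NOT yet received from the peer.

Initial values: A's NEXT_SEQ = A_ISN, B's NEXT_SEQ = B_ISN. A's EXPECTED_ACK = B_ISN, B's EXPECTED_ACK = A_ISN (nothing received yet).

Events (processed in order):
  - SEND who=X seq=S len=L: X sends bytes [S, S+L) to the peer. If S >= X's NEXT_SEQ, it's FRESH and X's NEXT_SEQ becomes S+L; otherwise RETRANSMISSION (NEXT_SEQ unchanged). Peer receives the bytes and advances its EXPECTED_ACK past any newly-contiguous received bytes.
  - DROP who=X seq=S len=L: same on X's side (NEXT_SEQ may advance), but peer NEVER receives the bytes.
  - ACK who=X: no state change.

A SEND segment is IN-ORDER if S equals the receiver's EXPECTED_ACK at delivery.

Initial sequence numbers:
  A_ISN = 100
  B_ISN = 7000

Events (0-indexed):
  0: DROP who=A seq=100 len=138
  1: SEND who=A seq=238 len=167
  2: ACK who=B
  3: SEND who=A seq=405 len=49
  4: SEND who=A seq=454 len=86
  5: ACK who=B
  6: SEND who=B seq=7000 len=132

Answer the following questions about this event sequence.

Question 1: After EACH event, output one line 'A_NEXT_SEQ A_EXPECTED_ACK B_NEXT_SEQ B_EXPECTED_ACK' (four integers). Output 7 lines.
238 7000 7000 100
405 7000 7000 100
405 7000 7000 100
454 7000 7000 100
540 7000 7000 100
540 7000 7000 100
540 7132 7132 100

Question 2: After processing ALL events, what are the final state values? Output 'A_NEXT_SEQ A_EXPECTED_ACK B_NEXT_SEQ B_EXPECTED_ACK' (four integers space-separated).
After event 0: A_seq=238 A_ack=7000 B_seq=7000 B_ack=100
After event 1: A_seq=405 A_ack=7000 B_seq=7000 B_ack=100
After event 2: A_seq=405 A_ack=7000 B_seq=7000 B_ack=100
After event 3: A_seq=454 A_ack=7000 B_seq=7000 B_ack=100
After event 4: A_seq=540 A_ack=7000 B_seq=7000 B_ack=100
After event 5: A_seq=540 A_ack=7000 B_seq=7000 B_ack=100
After event 6: A_seq=540 A_ack=7132 B_seq=7132 B_ack=100

Answer: 540 7132 7132 100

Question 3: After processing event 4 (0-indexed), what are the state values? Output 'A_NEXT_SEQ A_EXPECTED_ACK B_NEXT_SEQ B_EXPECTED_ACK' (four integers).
After event 0: A_seq=238 A_ack=7000 B_seq=7000 B_ack=100
After event 1: A_seq=405 A_ack=7000 B_seq=7000 B_ack=100
After event 2: A_seq=405 A_ack=7000 B_seq=7000 B_ack=100
After event 3: A_seq=454 A_ack=7000 B_seq=7000 B_ack=100
After event 4: A_seq=540 A_ack=7000 B_seq=7000 B_ack=100

540 7000 7000 100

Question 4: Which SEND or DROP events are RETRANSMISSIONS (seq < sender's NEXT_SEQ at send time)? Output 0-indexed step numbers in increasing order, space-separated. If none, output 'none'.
Answer: none

Derivation:
Step 0: DROP seq=100 -> fresh
Step 1: SEND seq=238 -> fresh
Step 3: SEND seq=405 -> fresh
Step 4: SEND seq=454 -> fresh
Step 6: SEND seq=7000 -> fresh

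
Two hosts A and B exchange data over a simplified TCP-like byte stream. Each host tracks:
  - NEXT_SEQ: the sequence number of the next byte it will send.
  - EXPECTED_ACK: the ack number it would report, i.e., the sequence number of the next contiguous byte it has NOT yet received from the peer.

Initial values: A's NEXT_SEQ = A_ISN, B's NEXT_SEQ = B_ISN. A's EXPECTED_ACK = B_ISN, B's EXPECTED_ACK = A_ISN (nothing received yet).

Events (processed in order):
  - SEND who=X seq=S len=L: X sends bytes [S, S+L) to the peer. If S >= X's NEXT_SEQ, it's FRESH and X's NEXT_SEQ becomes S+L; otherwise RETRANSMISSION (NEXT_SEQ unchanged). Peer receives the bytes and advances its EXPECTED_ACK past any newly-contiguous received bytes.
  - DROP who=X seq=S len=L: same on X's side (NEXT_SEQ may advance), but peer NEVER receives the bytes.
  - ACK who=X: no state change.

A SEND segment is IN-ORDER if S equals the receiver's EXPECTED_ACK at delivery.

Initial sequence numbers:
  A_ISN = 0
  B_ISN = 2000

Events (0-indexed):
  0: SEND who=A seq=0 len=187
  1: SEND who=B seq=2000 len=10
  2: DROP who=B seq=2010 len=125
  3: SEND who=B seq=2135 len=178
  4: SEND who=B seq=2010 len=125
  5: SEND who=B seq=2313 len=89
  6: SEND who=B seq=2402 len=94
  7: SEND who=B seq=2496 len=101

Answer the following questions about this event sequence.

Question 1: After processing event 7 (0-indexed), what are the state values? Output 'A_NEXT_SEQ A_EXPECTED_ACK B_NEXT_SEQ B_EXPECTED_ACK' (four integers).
After event 0: A_seq=187 A_ack=2000 B_seq=2000 B_ack=187
After event 1: A_seq=187 A_ack=2010 B_seq=2010 B_ack=187
After event 2: A_seq=187 A_ack=2010 B_seq=2135 B_ack=187
After event 3: A_seq=187 A_ack=2010 B_seq=2313 B_ack=187
After event 4: A_seq=187 A_ack=2313 B_seq=2313 B_ack=187
After event 5: A_seq=187 A_ack=2402 B_seq=2402 B_ack=187
After event 6: A_seq=187 A_ack=2496 B_seq=2496 B_ack=187
After event 7: A_seq=187 A_ack=2597 B_seq=2597 B_ack=187

187 2597 2597 187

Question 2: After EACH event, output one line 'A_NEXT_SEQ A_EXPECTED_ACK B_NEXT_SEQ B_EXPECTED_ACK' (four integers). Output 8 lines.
187 2000 2000 187
187 2010 2010 187
187 2010 2135 187
187 2010 2313 187
187 2313 2313 187
187 2402 2402 187
187 2496 2496 187
187 2597 2597 187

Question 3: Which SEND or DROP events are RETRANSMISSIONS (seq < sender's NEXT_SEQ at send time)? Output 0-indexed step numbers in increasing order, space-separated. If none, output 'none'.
Answer: 4

Derivation:
Step 0: SEND seq=0 -> fresh
Step 1: SEND seq=2000 -> fresh
Step 2: DROP seq=2010 -> fresh
Step 3: SEND seq=2135 -> fresh
Step 4: SEND seq=2010 -> retransmit
Step 5: SEND seq=2313 -> fresh
Step 6: SEND seq=2402 -> fresh
Step 7: SEND seq=2496 -> fresh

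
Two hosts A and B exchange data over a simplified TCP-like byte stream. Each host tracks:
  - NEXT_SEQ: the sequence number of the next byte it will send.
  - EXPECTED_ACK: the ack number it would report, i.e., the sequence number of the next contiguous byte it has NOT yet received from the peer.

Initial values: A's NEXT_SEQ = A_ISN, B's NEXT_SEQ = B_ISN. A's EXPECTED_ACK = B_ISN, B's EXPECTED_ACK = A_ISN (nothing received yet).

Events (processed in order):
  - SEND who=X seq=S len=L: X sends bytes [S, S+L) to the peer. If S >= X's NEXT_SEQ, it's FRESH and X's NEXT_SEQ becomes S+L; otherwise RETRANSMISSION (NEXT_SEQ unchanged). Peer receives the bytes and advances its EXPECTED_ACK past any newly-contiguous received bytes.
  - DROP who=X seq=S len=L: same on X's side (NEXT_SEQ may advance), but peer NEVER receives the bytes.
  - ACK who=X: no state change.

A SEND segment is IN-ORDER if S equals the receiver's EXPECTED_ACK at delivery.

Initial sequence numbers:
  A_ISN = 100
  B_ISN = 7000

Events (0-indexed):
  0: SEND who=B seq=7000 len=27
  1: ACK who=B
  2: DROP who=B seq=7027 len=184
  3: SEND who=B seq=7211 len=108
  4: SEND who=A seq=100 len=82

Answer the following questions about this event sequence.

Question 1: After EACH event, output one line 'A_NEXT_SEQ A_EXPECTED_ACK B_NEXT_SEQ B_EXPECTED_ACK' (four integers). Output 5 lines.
100 7027 7027 100
100 7027 7027 100
100 7027 7211 100
100 7027 7319 100
182 7027 7319 182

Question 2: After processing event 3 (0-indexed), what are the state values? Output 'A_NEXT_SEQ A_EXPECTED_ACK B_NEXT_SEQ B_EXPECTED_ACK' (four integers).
After event 0: A_seq=100 A_ack=7027 B_seq=7027 B_ack=100
After event 1: A_seq=100 A_ack=7027 B_seq=7027 B_ack=100
After event 2: A_seq=100 A_ack=7027 B_seq=7211 B_ack=100
After event 3: A_seq=100 A_ack=7027 B_seq=7319 B_ack=100

100 7027 7319 100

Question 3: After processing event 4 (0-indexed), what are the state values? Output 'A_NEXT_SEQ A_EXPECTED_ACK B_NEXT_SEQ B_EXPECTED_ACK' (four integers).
After event 0: A_seq=100 A_ack=7027 B_seq=7027 B_ack=100
After event 1: A_seq=100 A_ack=7027 B_seq=7027 B_ack=100
After event 2: A_seq=100 A_ack=7027 B_seq=7211 B_ack=100
After event 3: A_seq=100 A_ack=7027 B_seq=7319 B_ack=100
After event 4: A_seq=182 A_ack=7027 B_seq=7319 B_ack=182

182 7027 7319 182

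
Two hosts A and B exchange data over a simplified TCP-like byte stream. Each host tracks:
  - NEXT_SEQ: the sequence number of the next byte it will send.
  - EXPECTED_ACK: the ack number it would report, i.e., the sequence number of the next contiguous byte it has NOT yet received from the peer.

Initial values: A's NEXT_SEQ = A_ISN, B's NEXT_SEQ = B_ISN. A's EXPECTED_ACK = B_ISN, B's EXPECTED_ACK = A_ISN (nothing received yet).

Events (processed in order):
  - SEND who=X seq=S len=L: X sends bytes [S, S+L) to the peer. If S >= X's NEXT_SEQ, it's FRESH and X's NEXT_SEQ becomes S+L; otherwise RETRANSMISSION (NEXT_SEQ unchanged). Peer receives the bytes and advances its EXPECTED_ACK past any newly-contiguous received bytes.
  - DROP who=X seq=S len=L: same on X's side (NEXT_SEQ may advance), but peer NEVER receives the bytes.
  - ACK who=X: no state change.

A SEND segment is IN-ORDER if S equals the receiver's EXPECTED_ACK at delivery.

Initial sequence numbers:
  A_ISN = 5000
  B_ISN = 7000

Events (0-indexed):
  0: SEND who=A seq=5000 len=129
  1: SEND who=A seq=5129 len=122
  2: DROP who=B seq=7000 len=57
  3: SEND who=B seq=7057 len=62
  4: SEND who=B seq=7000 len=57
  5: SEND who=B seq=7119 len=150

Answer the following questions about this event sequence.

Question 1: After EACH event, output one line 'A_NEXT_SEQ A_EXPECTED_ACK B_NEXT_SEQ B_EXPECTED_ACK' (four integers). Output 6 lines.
5129 7000 7000 5129
5251 7000 7000 5251
5251 7000 7057 5251
5251 7000 7119 5251
5251 7119 7119 5251
5251 7269 7269 5251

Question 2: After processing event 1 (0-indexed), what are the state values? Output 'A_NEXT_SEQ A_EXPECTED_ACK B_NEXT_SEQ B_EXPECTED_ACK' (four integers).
After event 0: A_seq=5129 A_ack=7000 B_seq=7000 B_ack=5129
After event 1: A_seq=5251 A_ack=7000 B_seq=7000 B_ack=5251

5251 7000 7000 5251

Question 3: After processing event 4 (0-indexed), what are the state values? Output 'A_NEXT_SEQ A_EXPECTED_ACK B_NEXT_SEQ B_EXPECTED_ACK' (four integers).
After event 0: A_seq=5129 A_ack=7000 B_seq=7000 B_ack=5129
After event 1: A_seq=5251 A_ack=7000 B_seq=7000 B_ack=5251
After event 2: A_seq=5251 A_ack=7000 B_seq=7057 B_ack=5251
After event 3: A_seq=5251 A_ack=7000 B_seq=7119 B_ack=5251
After event 4: A_seq=5251 A_ack=7119 B_seq=7119 B_ack=5251

5251 7119 7119 5251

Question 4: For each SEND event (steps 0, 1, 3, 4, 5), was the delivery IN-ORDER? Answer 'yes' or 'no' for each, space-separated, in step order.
Step 0: SEND seq=5000 -> in-order
Step 1: SEND seq=5129 -> in-order
Step 3: SEND seq=7057 -> out-of-order
Step 4: SEND seq=7000 -> in-order
Step 5: SEND seq=7119 -> in-order

Answer: yes yes no yes yes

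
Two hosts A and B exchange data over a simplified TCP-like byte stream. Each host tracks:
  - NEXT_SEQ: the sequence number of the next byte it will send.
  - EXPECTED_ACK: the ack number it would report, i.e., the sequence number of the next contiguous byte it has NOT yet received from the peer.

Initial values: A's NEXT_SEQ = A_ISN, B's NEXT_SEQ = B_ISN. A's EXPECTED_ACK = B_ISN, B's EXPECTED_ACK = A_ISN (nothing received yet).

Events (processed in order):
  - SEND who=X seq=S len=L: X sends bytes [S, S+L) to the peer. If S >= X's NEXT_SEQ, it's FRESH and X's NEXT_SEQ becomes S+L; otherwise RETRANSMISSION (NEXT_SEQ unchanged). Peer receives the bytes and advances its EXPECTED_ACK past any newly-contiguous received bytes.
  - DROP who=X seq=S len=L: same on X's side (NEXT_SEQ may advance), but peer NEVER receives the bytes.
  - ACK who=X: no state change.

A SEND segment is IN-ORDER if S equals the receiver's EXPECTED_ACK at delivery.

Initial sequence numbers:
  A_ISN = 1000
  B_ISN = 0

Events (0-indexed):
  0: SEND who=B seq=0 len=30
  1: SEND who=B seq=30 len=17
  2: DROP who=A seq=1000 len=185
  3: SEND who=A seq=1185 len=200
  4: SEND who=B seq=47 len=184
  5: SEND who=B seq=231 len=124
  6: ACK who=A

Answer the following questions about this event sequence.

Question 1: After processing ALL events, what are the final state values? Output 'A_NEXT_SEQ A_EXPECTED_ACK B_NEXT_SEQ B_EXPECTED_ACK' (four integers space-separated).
After event 0: A_seq=1000 A_ack=30 B_seq=30 B_ack=1000
After event 1: A_seq=1000 A_ack=47 B_seq=47 B_ack=1000
After event 2: A_seq=1185 A_ack=47 B_seq=47 B_ack=1000
After event 3: A_seq=1385 A_ack=47 B_seq=47 B_ack=1000
After event 4: A_seq=1385 A_ack=231 B_seq=231 B_ack=1000
After event 5: A_seq=1385 A_ack=355 B_seq=355 B_ack=1000
After event 6: A_seq=1385 A_ack=355 B_seq=355 B_ack=1000

Answer: 1385 355 355 1000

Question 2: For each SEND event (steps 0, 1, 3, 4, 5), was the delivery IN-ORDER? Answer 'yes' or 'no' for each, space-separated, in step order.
Step 0: SEND seq=0 -> in-order
Step 1: SEND seq=30 -> in-order
Step 3: SEND seq=1185 -> out-of-order
Step 4: SEND seq=47 -> in-order
Step 5: SEND seq=231 -> in-order

Answer: yes yes no yes yes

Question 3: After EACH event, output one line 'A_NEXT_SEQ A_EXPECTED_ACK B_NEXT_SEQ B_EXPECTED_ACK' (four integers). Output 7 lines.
1000 30 30 1000
1000 47 47 1000
1185 47 47 1000
1385 47 47 1000
1385 231 231 1000
1385 355 355 1000
1385 355 355 1000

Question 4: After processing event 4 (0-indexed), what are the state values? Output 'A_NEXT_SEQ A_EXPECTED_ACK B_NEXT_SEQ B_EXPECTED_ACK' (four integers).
After event 0: A_seq=1000 A_ack=30 B_seq=30 B_ack=1000
After event 1: A_seq=1000 A_ack=47 B_seq=47 B_ack=1000
After event 2: A_seq=1185 A_ack=47 B_seq=47 B_ack=1000
After event 3: A_seq=1385 A_ack=47 B_seq=47 B_ack=1000
After event 4: A_seq=1385 A_ack=231 B_seq=231 B_ack=1000

1385 231 231 1000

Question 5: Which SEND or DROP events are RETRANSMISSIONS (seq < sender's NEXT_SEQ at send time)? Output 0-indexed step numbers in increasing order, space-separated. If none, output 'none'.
Step 0: SEND seq=0 -> fresh
Step 1: SEND seq=30 -> fresh
Step 2: DROP seq=1000 -> fresh
Step 3: SEND seq=1185 -> fresh
Step 4: SEND seq=47 -> fresh
Step 5: SEND seq=231 -> fresh

Answer: none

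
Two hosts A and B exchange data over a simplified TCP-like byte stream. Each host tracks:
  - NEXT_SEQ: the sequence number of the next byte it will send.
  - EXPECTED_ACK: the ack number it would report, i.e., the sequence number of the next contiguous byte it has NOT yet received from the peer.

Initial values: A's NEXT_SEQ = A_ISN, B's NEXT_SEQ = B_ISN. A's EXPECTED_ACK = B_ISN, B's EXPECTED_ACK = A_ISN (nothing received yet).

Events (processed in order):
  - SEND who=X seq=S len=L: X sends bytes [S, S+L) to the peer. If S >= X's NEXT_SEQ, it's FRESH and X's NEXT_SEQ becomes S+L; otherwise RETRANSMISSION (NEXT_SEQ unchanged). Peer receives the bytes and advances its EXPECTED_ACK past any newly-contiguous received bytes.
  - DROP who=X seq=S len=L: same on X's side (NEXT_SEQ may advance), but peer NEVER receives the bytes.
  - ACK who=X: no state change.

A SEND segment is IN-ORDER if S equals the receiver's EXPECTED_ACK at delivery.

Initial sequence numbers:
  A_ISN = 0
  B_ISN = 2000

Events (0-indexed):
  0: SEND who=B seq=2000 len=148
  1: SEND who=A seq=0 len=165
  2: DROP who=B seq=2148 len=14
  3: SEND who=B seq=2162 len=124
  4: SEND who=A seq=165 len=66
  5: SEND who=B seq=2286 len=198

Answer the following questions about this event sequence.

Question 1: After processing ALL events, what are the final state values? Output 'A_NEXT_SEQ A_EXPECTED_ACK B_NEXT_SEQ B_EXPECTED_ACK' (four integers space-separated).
Answer: 231 2148 2484 231

Derivation:
After event 0: A_seq=0 A_ack=2148 B_seq=2148 B_ack=0
After event 1: A_seq=165 A_ack=2148 B_seq=2148 B_ack=165
After event 2: A_seq=165 A_ack=2148 B_seq=2162 B_ack=165
After event 3: A_seq=165 A_ack=2148 B_seq=2286 B_ack=165
After event 4: A_seq=231 A_ack=2148 B_seq=2286 B_ack=231
After event 5: A_seq=231 A_ack=2148 B_seq=2484 B_ack=231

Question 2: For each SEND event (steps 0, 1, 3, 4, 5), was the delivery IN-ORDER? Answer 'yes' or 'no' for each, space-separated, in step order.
Answer: yes yes no yes no

Derivation:
Step 0: SEND seq=2000 -> in-order
Step 1: SEND seq=0 -> in-order
Step 3: SEND seq=2162 -> out-of-order
Step 4: SEND seq=165 -> in-order
Step 5: SEND seq=2286 -> out-of-order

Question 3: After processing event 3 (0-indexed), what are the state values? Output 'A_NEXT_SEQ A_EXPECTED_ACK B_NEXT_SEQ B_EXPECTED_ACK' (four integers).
After event 0: A_seq=0 A_ack=2148 B_seq=2148 B_ack=0
After event 1: A_seq=165 A_ack=2148 B_seq=2148 B_ack=165
After event 2: A_seq=165 A_ack=2148 B_seq=2162 B_ack=165
After event 3: A_seq=165 A_ack=2148 B_seq=2286 B_ack=165

165 2148 2286 165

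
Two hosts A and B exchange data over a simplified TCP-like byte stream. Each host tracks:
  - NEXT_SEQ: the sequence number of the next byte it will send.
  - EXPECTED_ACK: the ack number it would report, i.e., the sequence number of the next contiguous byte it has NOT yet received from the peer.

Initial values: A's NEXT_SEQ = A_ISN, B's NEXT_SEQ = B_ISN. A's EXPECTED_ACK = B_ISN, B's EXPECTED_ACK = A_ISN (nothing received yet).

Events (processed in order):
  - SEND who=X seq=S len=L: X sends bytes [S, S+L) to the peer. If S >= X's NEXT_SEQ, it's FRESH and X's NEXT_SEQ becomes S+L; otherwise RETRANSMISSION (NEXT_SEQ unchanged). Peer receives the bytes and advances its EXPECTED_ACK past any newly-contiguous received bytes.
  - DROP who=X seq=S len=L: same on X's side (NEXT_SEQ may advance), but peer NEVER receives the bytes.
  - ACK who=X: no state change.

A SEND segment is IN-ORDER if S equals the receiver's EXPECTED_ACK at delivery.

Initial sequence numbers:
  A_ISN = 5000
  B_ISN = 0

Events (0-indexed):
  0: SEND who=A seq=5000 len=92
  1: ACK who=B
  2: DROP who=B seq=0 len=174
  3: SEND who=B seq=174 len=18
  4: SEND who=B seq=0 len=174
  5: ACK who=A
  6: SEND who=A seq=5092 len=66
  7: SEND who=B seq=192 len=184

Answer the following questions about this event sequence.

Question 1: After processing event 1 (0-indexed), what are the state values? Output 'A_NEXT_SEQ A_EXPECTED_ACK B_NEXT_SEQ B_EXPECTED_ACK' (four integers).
After event 0: A_seq=5092 A_ack=0 B_seq=0 B_ack=5092
After event 1: A_seq=5092 A_ack=0 B_seq=0 B_ack=5092

5092 0 0 5092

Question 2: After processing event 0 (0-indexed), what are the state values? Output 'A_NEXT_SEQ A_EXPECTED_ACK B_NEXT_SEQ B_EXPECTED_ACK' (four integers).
After event 0: A_seq=5092 A_ack=0 B_seq=0 B_ack=5092

5092 0 0 5092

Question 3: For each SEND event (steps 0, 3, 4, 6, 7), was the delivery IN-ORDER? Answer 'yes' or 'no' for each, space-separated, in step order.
Answer: yes no yes yes yes

Derivation:
Step 0: SEND seq=5000 -> in-order
Step 3: SEND seq=174 -> out-of-order
Step 4: SEND seq=0 -> in-order
Step 6: SEND seq=5092 -> in-order
Step 7: SEND seq=192 -> in-order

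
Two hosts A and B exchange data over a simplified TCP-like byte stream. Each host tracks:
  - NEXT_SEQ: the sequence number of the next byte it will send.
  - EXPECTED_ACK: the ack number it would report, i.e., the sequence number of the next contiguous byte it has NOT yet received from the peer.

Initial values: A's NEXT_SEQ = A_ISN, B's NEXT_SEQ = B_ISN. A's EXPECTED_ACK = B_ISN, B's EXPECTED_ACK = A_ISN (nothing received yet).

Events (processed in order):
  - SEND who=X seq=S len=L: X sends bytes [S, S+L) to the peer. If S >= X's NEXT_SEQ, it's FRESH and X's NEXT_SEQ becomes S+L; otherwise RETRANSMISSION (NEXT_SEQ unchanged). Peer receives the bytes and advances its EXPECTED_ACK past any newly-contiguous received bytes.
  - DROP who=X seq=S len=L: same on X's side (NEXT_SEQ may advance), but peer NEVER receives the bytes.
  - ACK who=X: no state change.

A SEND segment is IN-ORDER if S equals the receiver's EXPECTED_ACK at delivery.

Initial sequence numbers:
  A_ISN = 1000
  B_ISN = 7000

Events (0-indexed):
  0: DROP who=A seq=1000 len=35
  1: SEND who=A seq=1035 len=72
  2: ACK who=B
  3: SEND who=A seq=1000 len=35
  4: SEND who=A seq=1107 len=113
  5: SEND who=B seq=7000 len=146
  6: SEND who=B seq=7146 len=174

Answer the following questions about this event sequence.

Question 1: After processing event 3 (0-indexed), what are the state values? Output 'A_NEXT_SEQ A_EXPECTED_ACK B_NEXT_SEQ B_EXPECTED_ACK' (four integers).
After event 0: A_seq=1035 A_ack=7000 B_seq=7000 B_ack=1000
After event 1: A_seq=1107 A_ack=7000 B_seq=7000 B_ack=1000
After event 2: A_seq=1107 A_ack=7000 B_seq=7000 B_ack=1000
After event 3: A_seq=1107 A_ack=7000 B_seq=7000 B_ack=1107

1107 7000 7000 1107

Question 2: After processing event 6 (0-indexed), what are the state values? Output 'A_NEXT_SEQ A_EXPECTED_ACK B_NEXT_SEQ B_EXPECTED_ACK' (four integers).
After event 0: A_seq=1035 A_ack=7000 B_seq=7000 B_ack=1000
After event 1: A_seq=1107 A_ack=7000 B_seq=7000 B_ack=1000
After event 2: A_seq=1107 A_ack=7000 B_seq=7000 B_ack=1000
After event 3: A_seq=1107 A_ack=7000 B_seq=7000 B_ack=1107
After event 4: A_seq=1220 A_ack=7000 B_seq=7000 B_ack=1220
After event 5: A_seq=1220 A_ack=7146 B_seq=7146 B_ack=1220
After event 6: A_seq=1220 A_ack=7320 B_seq=7320 B_ack=1220

1220 7320 7320 1220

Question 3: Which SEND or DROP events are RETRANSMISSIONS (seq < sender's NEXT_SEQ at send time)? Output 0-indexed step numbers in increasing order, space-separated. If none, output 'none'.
Step 0: DROP seq=1000 -> fresh
Step 1: SEND seq=1035 -> fresh
Step 3: SEND seq=1000 -> retransmit
Step 4: SEND seq=1107 -> fresh
Step 5: SEND seq=7000 -> fresh
Step 6: SEND seq=7146 -> fresh

Answer: 3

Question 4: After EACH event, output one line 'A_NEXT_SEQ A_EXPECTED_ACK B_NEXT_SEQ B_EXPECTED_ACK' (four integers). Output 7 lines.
1035 7000 7000 1000
1107 7000 7000 1000
1107 7000 7000 1000
1107 7000 7000 1107
1220 7000 7000 1220
1220 7146 7146 1220
1220 7320 7320 1220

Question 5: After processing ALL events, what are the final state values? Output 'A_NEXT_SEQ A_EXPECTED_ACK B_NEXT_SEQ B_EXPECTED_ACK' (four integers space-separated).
Answer: 1220 7320 7320 1220

Derivation:
After event 0: A_seq=1035 A_ack=7000 B_seq=7000 B_ack=1000
After event 1: A_seq=1107 A_ack=7000 B_seq=7000 B_ack=1000
After event 2: A_seq=1107 A_ack=7000 B_seq=7000 B_ack=1000
After event 3: A_seq=1107 A_ack=7000 B_seq=7000 B_ack=1107
After event 4: A_seq=1220 A_ack=7000 B_seq=7000 B_ack=1220
After event 5: A_seq=1220 A_ack=7146 B_seq=7146 B_ack=1220
After event 6: A_seq=1220 A_ack=7320 B_seq=7320 B_ack=1220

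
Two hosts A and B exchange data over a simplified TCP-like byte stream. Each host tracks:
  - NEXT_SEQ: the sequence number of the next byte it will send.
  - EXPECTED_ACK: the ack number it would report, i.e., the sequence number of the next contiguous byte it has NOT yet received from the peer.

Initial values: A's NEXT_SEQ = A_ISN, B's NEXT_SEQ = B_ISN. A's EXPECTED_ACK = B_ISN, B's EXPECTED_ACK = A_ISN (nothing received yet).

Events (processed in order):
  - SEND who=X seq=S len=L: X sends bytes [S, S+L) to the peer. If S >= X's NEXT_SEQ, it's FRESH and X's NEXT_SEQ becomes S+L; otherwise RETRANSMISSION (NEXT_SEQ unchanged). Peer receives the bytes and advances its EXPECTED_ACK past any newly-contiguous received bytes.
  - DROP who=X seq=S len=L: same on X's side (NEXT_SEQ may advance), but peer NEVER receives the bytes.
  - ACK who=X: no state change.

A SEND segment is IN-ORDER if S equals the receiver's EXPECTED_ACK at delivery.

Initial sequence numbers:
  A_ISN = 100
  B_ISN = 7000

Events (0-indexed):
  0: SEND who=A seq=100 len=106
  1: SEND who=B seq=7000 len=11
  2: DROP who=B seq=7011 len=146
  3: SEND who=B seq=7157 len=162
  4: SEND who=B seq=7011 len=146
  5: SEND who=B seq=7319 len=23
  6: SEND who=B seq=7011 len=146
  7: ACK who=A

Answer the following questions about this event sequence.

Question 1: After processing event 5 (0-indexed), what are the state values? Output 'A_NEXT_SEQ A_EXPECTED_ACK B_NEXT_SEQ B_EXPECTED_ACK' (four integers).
After event 0: A_seq=206 A_ack=7000 B_seq=7000 B_ack=206
After event 1: A_seq=206 A_ack=7011 B_seq=7011 B_ack=206
After event 2: A_seq=206 A_ack=7011 B_seq=7157 B_ack=206
After event 3: A_seq=206 A_ack=7011 B_seq=7319 B_ack=206
After event 4: A_seq=206 A_ack=7319 B_seq=7319 B_ack=206
After event 5: A_seq=206 A_ack=7342 B_seq=7342 B_ack=206

206 7342 7342 206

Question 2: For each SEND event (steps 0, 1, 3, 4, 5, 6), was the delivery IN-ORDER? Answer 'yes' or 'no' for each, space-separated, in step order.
Answer: yes yes no yes yes no

Derivation:
Step 0: SEND seq=100 -> in-order
Step 1: SEND seq=7000 -> in-order
Step 3: SEND seq=7157 -> out-of-order
Step 4: SEND seq=7011 -> in-order
Step 5: SEND seq=7319 -> in-order
Step 6: SEND seq=7011 -> out-of-order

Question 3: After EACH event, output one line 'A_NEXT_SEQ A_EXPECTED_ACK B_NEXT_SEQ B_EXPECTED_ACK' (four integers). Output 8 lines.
206 7000 7000 206
206 7011 7011 206
206 7011 7157 206
206 7011 7319 206
206 7319 7319 206
206 7342 7342 206
206 7342 7342 206
206 7342 7342 206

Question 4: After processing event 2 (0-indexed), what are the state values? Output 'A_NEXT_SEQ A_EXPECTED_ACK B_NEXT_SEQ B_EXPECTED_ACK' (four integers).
After event 0: A_seq=206 A_ack=7000 B_seq=7000 B_ack=206
After event 1: A_seq=206 A_ack=7011 B_seq=7011 B_ack=206
After event 2: A_seq=206 A_ack=7011 B_seq=7157 B_ack=206

206 7011 7157 206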